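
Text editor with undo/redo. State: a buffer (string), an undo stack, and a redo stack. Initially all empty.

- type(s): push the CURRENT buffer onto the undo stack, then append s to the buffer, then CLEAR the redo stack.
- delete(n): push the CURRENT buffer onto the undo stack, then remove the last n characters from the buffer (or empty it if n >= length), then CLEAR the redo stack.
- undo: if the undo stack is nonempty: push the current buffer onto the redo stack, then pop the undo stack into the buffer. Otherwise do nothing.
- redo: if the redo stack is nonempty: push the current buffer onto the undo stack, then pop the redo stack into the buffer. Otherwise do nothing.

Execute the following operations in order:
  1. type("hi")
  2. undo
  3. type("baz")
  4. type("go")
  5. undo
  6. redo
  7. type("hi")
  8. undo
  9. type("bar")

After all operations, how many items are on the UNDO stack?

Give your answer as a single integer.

After op 1 (type): buf='hi' undo_depth=1 redo_depth=0
After op 2 (undo): buf='(empty)' undo_depth=0 redo_depth=1
After op 3 (type): buf='baz' undo_depth=1 redo_depth=0
After op 4 (type): buf='bazgo' undo_depth=2 redo_depth=0
After op 5 (undo): buf='baz' undo_depth=1 redo_depth=1
After op 6 (redo): buf='bazgo' undo_depth=2 redo_depth=0
After op 7 (type): buf='bazgohi' undo_depth=3 redo_depth=0
After op 8 (undo): buf='bazgo' undo_depth=2 redo_depth=1
After op 9 (type): buf='bazgobar' undo_depth=3 redo_depth=0

Answer: 3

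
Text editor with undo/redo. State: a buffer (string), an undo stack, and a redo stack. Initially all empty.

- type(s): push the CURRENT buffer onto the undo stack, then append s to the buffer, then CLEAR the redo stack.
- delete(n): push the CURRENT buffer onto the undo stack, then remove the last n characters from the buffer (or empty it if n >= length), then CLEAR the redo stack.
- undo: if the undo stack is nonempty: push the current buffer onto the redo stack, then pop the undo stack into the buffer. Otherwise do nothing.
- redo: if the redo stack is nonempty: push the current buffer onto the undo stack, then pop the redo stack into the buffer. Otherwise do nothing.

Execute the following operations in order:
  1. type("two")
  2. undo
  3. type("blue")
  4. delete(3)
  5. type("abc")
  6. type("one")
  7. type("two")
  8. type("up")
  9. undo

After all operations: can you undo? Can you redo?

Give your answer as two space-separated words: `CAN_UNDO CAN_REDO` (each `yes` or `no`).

Answer: yes yes

Derivation:
After op 1 (type): buf='two' undo_depth=1 redo_depth=0
After op 2 (undo): buf='(empty)' undo_depth=0 redo_depth=1
After op 3 (type): buf='blue' undo_depth=1 redo_depth=0
After op 4 (delete): buf='b' undo_depth=2 redo_depth=0
After op 5 (type): buf='babc' undo_depth=3 redo_depth=0
After op 6 (type): buf='babcone' undo_depth=4 redo_depth=0
After op 7 (type): buf='babconetwo' undo_depth=5 redo_depth=0
After op 8 (type): buf='babconetwoup' undo_depth=6 redo_depth=0
After op 9 (undo): buf='babconetwo' undo_depth=5 redo_depth=1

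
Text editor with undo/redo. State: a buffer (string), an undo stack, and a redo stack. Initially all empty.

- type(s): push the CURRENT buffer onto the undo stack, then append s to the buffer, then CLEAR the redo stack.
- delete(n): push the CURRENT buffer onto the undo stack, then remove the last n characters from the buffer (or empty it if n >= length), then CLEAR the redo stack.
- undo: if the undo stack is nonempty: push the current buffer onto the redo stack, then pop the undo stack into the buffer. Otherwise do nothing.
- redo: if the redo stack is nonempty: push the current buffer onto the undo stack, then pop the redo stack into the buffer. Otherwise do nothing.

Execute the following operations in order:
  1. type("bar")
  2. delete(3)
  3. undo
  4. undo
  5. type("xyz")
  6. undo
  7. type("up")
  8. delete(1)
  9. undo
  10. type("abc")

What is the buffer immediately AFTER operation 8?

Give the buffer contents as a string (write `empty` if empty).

Answer: u

Derivation:
After op 1 (type): buf='bar' undo_depth=1 redo_depth=0
After op 2 (delete): buf='(empty)' undo_depth=2 redo_depth=0
After op 3 (undo): buf='bar' undo_depth=1 redo_depth=1
After op 4 (undo): buf='(empty)' undo_depth=0 redo_depth=2
After op 5 (type): buf='xyz' undo_depth=1 redo_depth=0
After op 6 (undo): buf='(empty)' undo_depth=0 redo_depth=1
After op 7 (type): buf='up' undo_depth=1 redo_depth=0
After op 8 (delete): buf='u' undo_depth=2 redo_depth=0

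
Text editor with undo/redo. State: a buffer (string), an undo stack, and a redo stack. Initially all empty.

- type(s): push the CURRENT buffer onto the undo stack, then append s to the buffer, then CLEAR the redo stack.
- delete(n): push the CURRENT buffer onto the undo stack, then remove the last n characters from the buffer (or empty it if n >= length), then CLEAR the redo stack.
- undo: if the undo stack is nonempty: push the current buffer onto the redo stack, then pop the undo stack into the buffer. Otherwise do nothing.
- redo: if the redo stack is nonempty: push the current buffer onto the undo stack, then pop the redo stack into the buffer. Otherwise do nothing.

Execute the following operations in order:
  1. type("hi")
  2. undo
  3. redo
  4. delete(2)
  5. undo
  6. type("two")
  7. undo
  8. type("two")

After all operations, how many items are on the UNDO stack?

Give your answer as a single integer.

After op 1 (type): buf='hi' undo_depth=1 redo_depth=0
After op 2 (undo): buf='(empty)' undo_depth=0 redo_depth=1
After op 3 (redo): buf='hi' undo_depth=1 redo_depth=0
After op 4 (delete): buf='(empty)' undo_depth=2 redo_depth=0
After op 5 (undo): buf='hi' undo_depth=1 redo_depth=1
After op 6 (type): buf='hitwo' undo_depth=2 redo_depth=0
After op 7 (undo): buf='hi' undo_depth=1 redo_depth=1
After op 8 (type): buf='hitwo' undo_depth=2 redo_depth=0

Answer: 2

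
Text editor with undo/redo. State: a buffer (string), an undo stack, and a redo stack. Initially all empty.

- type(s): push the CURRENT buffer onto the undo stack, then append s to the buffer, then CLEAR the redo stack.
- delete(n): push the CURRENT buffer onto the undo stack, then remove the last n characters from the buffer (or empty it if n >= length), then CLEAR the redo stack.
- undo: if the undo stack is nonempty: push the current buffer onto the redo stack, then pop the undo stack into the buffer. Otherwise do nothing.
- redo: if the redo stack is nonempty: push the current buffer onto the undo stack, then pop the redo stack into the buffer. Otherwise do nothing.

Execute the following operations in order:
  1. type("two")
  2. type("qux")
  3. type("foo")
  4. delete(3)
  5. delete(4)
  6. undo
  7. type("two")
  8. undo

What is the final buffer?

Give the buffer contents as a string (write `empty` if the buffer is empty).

After op 1 (type): buf='two' undo_depth=1 redo_depth=0
After op 2 (type): buf='twoqux' undo_depth=2 redo_depth=0
After op 3 (type): buf='twoquxfoo' undo_depth=3 redo_depth=0
After op 4 (delete): buf='twoqux' undo_depth=4 redo_depth=0
After op 5 (delete): buf='tw' undo_depth=5 redo_depth=0
After op 6 (undo): buf='twoqux' undo_depth=4 redo_depth=1
After op 7 (type): buf='twoquxtwo' undo_depth=5 redo_depth=0
After op 8 (undo): buf='twoqux' undo_depth=4 redo_depth=1

Answer: twoqux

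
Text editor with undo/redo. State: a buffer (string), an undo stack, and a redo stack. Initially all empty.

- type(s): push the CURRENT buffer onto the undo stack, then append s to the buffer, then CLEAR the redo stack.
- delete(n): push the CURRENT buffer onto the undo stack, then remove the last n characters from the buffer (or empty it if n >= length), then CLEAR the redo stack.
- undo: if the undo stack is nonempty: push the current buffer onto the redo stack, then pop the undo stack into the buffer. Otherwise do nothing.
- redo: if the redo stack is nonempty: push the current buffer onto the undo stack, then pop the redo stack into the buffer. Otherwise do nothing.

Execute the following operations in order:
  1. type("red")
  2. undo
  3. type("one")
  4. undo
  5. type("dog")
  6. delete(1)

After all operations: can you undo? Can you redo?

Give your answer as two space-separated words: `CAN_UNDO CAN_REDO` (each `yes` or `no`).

After op 1 (type): buf='red' undo_depth=1 redo_depth=0
After op 2 (undo): buf='(empty)' undo_depth=0 redo_depth=1
After op 3 (type): buf='one' undo_depth=1 redo_depth=0
After op 4 (undo): buf='(empty)' undo_depth=0 redo_depth=1
After op 5 (type): buf='dog' undo_depth=1 redo_depth=0
After op 6 (delete): buf='do' undo_depth=2 redo_depth=0

Answer: yes no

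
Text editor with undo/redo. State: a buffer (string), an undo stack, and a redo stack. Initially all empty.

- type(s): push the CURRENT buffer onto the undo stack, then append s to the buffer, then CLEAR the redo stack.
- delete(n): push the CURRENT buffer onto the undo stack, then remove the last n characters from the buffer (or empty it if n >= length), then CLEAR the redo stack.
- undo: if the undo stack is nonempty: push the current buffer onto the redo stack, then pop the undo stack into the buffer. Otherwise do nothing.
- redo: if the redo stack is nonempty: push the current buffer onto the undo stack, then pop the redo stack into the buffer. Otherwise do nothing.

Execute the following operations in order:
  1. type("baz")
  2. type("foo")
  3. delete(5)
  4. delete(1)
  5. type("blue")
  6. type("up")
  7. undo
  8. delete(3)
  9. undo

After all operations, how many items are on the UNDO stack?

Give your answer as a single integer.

After op 1 (type): buf='baz' undo_depth=1 redo_depth=0
After op 2 (type): buf='bazfoo' undo_depth=2 redo_depth=0
After op 3 (delete): buf='b' undo_depth=3 redo_depth=0
After op 4 (delete): buf='(empty)' undo_depth=4 redo_depth=0
After op 5 (type): buf='blue' undo_depth=5 redo_depth=0
After op 6 (type): buf='blueup' undo_depth=6 redo_depth=0
After op 7 (undo): buf='blue' undo_depth=5 redo_depth=1
After op 8 (delete): buf='b' undo_depth=6 redo_depth=0
After op 9 (undo): buf='blue' undo_depth=5 redo_depth=1

Answer: 5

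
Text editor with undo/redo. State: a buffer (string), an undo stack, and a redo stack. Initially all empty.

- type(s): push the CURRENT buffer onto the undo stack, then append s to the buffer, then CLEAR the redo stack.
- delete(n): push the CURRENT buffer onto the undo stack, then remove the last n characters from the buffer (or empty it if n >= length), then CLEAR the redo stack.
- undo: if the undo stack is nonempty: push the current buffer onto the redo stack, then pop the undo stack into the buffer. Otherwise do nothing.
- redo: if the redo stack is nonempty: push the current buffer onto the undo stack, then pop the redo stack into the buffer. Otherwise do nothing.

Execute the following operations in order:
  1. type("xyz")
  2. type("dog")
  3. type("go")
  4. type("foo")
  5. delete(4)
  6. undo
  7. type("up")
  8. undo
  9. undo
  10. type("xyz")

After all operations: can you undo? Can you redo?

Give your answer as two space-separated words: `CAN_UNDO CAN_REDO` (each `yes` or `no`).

After op 1 (type): buf='xyz' undo_depth=1 redo_depth=0
After op 2 (type): buf='xyzdog' undo_depth=2 redo_depth=0
After op 3 (type): buf='xyzdoggo' undo_depth=3 redo_depth=0
After op 4 (type): buf='xyzdoggofoo' undo_depth=4 redo_depth=0
After op 5 (delete): buf='xyzdogg' undo_depth=5 redo_depth=0
After op 6 (undo): buf='xyzdoggofoo' undo_depth=4 redo_depth=1
After op 7 (type): buf='xyzdoggofooup' undo_depth=5 redo_depth=0
After op 8 (undo): buf='xyzdoggofoo' undo_depth=4 redo_depth=1
After op 9 (undo): buf='xyzdoggo' undo_depth=3 redo_depth=2
After op 10 (type): buf='xyzdoggoxyz' undo_depth=4 redo_depth=0

Answer: yes no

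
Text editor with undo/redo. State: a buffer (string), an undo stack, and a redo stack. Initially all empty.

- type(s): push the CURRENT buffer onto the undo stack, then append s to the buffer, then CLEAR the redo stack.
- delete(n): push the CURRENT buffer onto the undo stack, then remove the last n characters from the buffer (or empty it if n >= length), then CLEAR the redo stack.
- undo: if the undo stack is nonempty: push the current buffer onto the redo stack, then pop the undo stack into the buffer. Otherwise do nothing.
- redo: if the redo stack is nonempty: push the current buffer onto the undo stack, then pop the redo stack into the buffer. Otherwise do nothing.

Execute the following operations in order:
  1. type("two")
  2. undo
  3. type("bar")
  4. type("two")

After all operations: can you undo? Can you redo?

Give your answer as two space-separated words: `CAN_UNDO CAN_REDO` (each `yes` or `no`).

Answer: yes no

Derivation:
After op 1 (type): buf='two' undo_depth=1 redo_depth=0
After op 2 (undo): buf='(empty)' undo_depth=0 redo_depth=1
After op 3 (type): buf='bar' undo_depth=1 redo_depth=0
After op 4 (type): buf='bartwo' undo_depth=2 redo_depth=0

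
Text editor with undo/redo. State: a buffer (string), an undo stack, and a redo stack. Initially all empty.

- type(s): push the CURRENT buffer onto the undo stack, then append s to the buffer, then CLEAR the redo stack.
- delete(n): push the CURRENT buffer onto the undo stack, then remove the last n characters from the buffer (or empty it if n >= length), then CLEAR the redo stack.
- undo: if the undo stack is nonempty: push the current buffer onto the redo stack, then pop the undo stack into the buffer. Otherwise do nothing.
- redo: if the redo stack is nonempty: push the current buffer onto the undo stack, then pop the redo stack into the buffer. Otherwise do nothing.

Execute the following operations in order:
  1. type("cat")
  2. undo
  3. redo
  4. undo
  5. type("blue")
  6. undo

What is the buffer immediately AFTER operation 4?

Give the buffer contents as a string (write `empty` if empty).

Answer: empty

Derivation:
After op 1 (type): buf='cat' undo_depth=1 redo_depth=0
After op 2 (undo): buf='(empty)' undo_depth=0 redo_depth=1
After op 3 (redo): buf='cat' undo_depth=1 redo_depth=0
After op 4 (undo): buf='(empty)' undo_depth=0 redo_depth=1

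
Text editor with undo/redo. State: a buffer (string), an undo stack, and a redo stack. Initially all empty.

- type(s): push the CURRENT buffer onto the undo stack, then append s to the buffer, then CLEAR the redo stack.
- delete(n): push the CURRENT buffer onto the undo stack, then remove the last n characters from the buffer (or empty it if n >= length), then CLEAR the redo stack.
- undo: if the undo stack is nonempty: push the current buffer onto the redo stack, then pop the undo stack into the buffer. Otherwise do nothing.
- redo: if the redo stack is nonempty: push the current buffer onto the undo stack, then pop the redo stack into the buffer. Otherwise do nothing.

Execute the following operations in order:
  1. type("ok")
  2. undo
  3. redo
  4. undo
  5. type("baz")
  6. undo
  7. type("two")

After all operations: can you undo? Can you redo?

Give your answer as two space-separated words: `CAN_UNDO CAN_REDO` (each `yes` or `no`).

After op 1 (type): buf='ok' undo_depth=1 redo_depth=0
After op 2 (undo): buf='(empty)' undo_depth=0 redo_depth=1
After op 3 (redo): buf='ok' undo_depth=1 redo_depth=0
After op 4 (undo): buf='(empty)' undo_depth=0 redo_depth=1
After op 5 (type): buf='baz' undo_depth=1 redo_depth=0
After op 6 (undo): buf='(empty)' undo_depth=0 redo_depth=1
After op 7 (type): buf='two' undo_depth=1 redo_depth=0

Answer: yes no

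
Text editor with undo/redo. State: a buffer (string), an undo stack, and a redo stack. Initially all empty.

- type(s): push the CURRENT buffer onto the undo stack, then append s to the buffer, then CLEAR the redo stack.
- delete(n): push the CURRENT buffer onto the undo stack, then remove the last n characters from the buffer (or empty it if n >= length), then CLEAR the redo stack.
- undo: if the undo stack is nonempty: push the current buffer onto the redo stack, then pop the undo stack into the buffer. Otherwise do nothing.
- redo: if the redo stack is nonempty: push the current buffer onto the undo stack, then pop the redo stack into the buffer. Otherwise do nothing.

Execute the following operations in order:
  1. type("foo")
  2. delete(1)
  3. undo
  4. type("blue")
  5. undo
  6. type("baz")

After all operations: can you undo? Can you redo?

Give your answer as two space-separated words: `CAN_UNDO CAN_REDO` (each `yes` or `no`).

After op 1 (type): buf='foo' undo_depth=1 redo_depth=0
After op 2 (delete): buf='fo' undo_depth=2 redo_depth=0
After op 3 (undo): buf='foo' undo_depth=1 redo_depth=1
After op 4 (type): buf='fooblue' undo_depth=2 redo_depth=0
After op 5 (undo): buf='foo' undo_depth=1 redo_depth=1
After op 6 (type): buf='foobaz' undo_depth=2 redo_depth=0

Answer: yes no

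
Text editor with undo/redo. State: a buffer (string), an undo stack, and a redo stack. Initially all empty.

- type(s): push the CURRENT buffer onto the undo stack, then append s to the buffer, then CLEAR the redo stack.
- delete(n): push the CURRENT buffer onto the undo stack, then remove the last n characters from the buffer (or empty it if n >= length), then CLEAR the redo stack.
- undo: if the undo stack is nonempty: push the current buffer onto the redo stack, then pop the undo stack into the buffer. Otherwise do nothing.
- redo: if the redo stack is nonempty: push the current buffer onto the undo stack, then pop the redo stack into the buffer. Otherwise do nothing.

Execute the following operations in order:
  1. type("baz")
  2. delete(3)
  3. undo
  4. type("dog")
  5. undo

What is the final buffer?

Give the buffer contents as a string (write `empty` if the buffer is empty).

After op 1 (type): buf='baz' undo_depth=1 redo_depth=0
After op 2 (delete): buf='(empty)' undo_depth=2 redo_depth=0
After op 3 (undo): buf='baz' undo_depth=1 redo_depth=1
After op 4 (type): buf='bazdog' undo_depth=2 redo_depth=0
After op 5 (undo): buf='baz' undo_depth=1 redo_depth=1

Answer: baz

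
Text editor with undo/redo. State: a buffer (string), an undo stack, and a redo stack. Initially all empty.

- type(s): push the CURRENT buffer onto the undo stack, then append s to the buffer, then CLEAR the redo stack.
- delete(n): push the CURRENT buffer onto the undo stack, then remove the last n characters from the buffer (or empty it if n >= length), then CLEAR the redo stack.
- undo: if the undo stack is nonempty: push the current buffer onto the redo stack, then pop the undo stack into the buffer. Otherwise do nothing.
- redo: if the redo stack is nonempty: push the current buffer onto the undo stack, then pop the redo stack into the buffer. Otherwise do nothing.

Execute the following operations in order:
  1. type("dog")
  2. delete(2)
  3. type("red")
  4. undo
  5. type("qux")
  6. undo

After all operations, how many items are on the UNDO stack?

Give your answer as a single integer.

Answer: 2

Derivation:
After op 1 (type): buf='dog' undo_depth=1 redo_depth=0
After op 2 (delete): buf='d' undo_depth=2 redo_depth=0
After op 3 (type): buf='dred' undo_depth=3 redo_depth=0
After op 4 (undo): buf='d' undo_depth=2 redo_depth=1
After op 5 (type): buf='dqux' undo_depth=3 redo_depth=0
After op 6 (undo): buf='d' undo_depth=2 redo_depth=1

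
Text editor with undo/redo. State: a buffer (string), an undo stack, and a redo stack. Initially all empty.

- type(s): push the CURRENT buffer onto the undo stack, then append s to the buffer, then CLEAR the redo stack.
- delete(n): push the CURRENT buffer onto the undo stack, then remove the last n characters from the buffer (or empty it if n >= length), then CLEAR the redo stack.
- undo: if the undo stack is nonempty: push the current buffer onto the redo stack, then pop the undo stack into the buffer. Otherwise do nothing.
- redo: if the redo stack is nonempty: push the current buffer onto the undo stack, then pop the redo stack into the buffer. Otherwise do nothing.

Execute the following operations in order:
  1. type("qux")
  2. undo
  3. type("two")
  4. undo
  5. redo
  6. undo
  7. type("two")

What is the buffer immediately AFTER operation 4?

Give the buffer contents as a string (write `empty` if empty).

Answer: empty

Derivation:
After op 1 (type): buf='qux' undo_depth=1 redo_depth=0
After op 2 (undo): buf='(empty)' undo_depth=0 redo_depth=1
After op 3 (type): buf='two' undo_depth=1 redo_depth=0
After op 4 (undo): buf='(empty)' undo_depth=0 redo_depth=1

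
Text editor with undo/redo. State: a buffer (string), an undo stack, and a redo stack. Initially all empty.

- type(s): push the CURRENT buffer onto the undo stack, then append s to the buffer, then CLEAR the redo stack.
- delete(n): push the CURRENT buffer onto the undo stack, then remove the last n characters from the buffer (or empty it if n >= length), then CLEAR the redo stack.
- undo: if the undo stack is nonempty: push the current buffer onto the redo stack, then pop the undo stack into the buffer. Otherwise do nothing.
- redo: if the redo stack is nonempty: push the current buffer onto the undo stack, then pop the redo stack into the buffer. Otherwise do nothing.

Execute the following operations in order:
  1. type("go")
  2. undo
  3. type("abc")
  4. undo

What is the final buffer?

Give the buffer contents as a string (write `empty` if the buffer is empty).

After op 1 (type): buf='go' undo_depth=1 redo_depth=0
After op 2 (undo): buf='(empty)' undo_depth=0 redo_depth=1
After op 3 (type): buf='abc' undo_depth=1 redo_depth=0
After op 4 (undo): buf='(empty)' undo_depth=0 redo_depth=1

Answer: empty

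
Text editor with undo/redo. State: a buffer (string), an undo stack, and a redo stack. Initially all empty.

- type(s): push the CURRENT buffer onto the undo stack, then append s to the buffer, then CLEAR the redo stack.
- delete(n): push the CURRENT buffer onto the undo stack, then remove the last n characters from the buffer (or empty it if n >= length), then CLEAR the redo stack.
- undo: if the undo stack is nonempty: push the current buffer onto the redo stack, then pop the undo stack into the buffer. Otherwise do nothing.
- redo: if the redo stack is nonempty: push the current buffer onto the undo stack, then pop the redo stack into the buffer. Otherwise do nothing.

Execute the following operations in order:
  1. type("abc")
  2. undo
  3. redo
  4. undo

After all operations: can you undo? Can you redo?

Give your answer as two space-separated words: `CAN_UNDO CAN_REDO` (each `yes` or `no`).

After op 1 (type): buf='abc' undo_depth=1 redo_depth=0
After op 2 (undo): buf='(empty)' undo_depth=0 redo_depth=1
After op 3 (redo): buf='abc' undo_depth=1 redo_depth=0
After op 4 (undo): buf='(empty)' undo_depth=0 redo_depth=1

Answer: no yes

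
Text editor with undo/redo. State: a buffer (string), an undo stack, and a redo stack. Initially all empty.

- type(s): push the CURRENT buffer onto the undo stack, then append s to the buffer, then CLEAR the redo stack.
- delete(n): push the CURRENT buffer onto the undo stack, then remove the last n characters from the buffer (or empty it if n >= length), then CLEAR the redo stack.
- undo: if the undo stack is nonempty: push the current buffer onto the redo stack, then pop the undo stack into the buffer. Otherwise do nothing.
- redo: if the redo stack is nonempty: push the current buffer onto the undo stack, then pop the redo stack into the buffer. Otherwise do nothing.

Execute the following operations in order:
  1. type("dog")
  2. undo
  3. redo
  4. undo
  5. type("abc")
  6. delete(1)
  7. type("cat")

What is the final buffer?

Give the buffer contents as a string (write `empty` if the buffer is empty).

After op 1 (type): buf='dog' undo_depth=1 redo_depth=0
After op 2 (undo): buf='(empty)' undo_depth=0 redo_depth=1
After op 3 (redo): buf='dog' undo_depth=1 redo_depth=0
After op 4 (undo): buf='(empty)' undo_depth=0 redo_depth=1
After op 5 (type): buf='abc' undo_depth=1 redo_depth=0
After op 6 (delete): buf='ab' undo_depth=2 redo_depth=0
After op 7 (type): buf='abcat' undo_depth=3 redo_depth=0

Answer: abcat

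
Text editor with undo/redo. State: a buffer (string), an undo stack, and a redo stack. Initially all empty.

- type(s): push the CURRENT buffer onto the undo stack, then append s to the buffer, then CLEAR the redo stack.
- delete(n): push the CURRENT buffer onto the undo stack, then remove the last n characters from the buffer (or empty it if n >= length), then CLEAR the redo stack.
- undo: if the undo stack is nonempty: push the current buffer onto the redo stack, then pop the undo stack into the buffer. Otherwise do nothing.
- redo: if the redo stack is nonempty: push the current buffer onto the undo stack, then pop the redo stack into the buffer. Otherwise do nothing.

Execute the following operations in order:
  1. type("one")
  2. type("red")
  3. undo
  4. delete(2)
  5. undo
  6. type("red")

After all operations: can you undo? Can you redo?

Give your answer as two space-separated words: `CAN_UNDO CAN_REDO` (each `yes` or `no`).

Answer: yes no

Derivation:
After op 1 (type): buf='one' undo_depth=1 redo_depth=0
After op 2 (type): buf='onered' undo_depth=2 redo_depth=0
After op 3 (undo): buf='one' undo_depth=1 redo_depth=1
After op 4 (delete): buf='o' undo_depth=2 redo_depth=0
After op 5 (undo): buf='one' undo_depth=1 redo_depth=1
After op 6 (type): buf='onered' undo_depth=2 redo_depth=0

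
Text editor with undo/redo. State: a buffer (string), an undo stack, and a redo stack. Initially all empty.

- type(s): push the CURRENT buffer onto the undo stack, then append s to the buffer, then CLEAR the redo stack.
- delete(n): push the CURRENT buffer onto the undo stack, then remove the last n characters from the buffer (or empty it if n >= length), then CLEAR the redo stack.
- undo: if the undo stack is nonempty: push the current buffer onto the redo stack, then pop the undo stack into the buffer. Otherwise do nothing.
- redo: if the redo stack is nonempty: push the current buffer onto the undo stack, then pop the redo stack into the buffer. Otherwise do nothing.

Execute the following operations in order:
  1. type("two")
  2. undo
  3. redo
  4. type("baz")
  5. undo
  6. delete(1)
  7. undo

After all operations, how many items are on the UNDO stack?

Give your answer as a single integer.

Answer: 1

Derivation:
After op 1 (type): buf='two' undo_depth=1 redo_depth=0
After op 2 (undo): buf='(empty)' undo_depth=0 redo_depth=1
After op 3 (redo): buf='two' undo_depth=1 redo_depth=0
After op 4 (type): buf='twobaz' undo_depth=2 redo_depth=0
After op 5 (undo): buf='two' undo_depth=1 redo_depth=1
After op 6 (delete): buf='tw' undo_depth=2 redo_depth=0
After op 7 (undo): buf='two' undo_depth=1 redo_depth=1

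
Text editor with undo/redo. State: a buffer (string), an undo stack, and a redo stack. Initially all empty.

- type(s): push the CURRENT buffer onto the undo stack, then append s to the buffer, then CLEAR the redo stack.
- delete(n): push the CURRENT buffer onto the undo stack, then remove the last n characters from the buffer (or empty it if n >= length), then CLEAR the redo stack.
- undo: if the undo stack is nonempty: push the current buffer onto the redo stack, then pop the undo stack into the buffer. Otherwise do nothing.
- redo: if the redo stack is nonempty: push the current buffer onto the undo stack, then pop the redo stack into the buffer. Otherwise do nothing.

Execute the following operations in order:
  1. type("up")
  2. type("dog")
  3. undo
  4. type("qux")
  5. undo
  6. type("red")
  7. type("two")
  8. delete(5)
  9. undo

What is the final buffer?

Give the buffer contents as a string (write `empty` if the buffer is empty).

After op 1 (type): buf='up' undo_depth=1 redo_depth=0
After op 2 (type): buf='updog' undo_depth=2 redo_depth=0
After op 3 (undo): buf='up' undo_depth=1 redo_depth=1
After op 4 (type): buf='upqux' undo_depth=2 redo_depth=0
After op 5 (undo): buf='up' undo_depth=1 redo_depth=1
After op 6 (type): buf='upred' undo_depth=2 redo_depth=0
After op 7 (type): buf='upredtwo' undo_depth=3 redo_depth=0
After op 8 (delete): buf='upr' undo_depth=4 redo_depth=0
After op 9 (undo): buf='upredtwo' undo_depth=3 redo_depth=1

Answer: upredtwo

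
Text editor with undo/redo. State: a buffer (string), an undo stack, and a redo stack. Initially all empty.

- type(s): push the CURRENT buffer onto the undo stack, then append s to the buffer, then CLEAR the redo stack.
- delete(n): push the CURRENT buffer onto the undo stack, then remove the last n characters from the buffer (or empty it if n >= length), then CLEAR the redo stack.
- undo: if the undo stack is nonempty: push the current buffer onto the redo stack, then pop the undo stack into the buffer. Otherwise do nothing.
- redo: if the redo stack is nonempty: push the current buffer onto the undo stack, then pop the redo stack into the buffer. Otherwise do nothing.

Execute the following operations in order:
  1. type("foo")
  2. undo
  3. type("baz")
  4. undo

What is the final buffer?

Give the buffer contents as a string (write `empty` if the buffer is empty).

After op 1 (type): buf='foo' undo_depth=1 redo_depth=0
After op 2 (undo): buf='(empty)' undo_depth=0 redo_depth=1
After op 3 (type): buf='baz' undo_depth=1 redo_depth=0
After op 4 (undo): buf='(empty)' undo_depth=0 redo_depth=1

Answer: empty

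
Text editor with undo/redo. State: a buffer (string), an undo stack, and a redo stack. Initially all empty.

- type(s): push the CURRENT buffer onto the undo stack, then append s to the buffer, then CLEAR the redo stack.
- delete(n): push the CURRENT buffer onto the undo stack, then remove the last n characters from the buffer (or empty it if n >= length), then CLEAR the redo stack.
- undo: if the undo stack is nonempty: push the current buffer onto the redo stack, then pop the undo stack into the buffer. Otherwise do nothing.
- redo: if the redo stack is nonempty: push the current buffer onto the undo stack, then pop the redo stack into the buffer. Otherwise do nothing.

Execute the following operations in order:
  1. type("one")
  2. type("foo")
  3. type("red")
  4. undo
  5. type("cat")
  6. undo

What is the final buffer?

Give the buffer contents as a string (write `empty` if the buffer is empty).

Answer: onefoo

Derivation:
After op 1 (type): buf='one' undo_depth=1 redo_depth=0
After op 2 (type): buf='onefoo' undo_depth=2 redo_depth=0
After op 3 (type): buf='onefoored' undo_depth=3 redo_depth=0
After op 4 (undo): buf='onefoo' undo_depth=2 redo_depth=1
After op 5 (type): buf='onefoocat' undo_depth=3 redo_depth=0
After op 6 (undo): buf='onefoo' undo_depth=2 redo_depth=1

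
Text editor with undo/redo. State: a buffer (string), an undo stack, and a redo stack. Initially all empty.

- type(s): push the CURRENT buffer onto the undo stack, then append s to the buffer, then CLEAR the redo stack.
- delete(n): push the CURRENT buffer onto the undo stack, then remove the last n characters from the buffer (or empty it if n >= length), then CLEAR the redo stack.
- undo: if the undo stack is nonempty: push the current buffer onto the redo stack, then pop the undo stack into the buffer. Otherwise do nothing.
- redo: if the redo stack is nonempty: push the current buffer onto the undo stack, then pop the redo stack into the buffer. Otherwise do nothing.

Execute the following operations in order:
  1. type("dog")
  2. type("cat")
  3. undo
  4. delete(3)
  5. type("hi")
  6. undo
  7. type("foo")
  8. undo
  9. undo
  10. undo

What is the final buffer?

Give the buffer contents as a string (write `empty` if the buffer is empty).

Answer: empty

Derivation:
After op 1 (type): buf='dog' undo_depth=1 redo_depth=0
After op 2 (type): buf='dogcat' undo_depth=2 redo_depth=0
After op 3 (undo): buf='dog' undo_depth=1 redo_depth=1
After op 4 (delete): buf='(empty)' undo_depth=2 redo_depth=0
After op 5 (type): buf='hi' undo_depth=3 redo_depth=0
After op 6 (undo): buf='(empty)' undo_depth=2 redo_depth=1
After op 7 (type): buf='foo' undo_depth=3 redo_depth=0
After op 8 (undo): buf='(empty)' undo_depth=2 redo_depth=1
After op 9 (undo): buf='dog' undo_depth=1 redo_depth=2
After op 10 (undo): buf='(empty)' undo_depth=0 redo_depth=3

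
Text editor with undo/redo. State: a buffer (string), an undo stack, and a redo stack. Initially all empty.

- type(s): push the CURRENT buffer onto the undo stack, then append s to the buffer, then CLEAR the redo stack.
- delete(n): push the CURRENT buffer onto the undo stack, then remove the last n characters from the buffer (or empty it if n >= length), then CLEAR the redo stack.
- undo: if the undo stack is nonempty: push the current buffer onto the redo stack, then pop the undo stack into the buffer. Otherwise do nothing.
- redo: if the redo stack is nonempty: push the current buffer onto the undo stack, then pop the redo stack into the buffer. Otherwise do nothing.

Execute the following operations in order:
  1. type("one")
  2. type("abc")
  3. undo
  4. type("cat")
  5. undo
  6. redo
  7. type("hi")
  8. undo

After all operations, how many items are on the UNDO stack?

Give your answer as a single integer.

Answer: 2

Derivation:
After op 1 (type): buf='one' undo_depth=1 redo_depth=0
After op 2 (type): buf='oneabc' undo_depth=2 redo_depth=0
After op 3 (undo): buf='one' undo_depth=1 redo_depth=1
After op 4 (type): buf='onecat' undo_depth=2 redo_depth=0
After op 5 (undo): buf='one' undo_depth=1 redo_depth=1
After op 6 (redo): buf='onecat' undo_depth=2 redo_depth=0
After op 7 (type): buf='onecathi' undo_depth=3 redo_depth=0
After op 8 (undo): buf='onecat' undo_depth=2 redo_depth=1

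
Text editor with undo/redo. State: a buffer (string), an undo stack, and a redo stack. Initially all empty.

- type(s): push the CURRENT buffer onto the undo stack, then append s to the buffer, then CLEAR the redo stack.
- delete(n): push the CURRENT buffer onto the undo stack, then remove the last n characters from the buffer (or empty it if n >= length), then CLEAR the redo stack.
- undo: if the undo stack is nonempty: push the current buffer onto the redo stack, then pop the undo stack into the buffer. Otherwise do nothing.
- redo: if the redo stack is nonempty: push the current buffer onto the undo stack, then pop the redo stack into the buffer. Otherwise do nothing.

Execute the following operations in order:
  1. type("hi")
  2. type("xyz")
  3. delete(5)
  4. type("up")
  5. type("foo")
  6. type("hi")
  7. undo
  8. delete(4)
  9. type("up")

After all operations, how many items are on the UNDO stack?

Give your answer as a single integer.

Answer: 7

Derivation:
After op 1 (type): buf='hi' undo_depth=1 redo_depth=0
After op 2 (type): buf='hixyz' undo_depth=2 redo_depth=0
After op 3 (delete): buf='(empty)' undo_depth=3 redo_depth=0
After op 4 (type): buf='up' undo_depth=4 redo_depth=0
After op 5 (type): buf='upfoo' undo_depth=5 redo_depth=0
After op 6 (type): buf='upfoohi' undo_depth=6 redo_depth=0
After op 7 (undo): buf='upfoo' undo_depth=5 redo_depth=1
After op 8 (delete): buf='u' undo_depth=6 redo_depth=0
After op 9 (type): buf='uup' undo_depth=7 redo_depth=0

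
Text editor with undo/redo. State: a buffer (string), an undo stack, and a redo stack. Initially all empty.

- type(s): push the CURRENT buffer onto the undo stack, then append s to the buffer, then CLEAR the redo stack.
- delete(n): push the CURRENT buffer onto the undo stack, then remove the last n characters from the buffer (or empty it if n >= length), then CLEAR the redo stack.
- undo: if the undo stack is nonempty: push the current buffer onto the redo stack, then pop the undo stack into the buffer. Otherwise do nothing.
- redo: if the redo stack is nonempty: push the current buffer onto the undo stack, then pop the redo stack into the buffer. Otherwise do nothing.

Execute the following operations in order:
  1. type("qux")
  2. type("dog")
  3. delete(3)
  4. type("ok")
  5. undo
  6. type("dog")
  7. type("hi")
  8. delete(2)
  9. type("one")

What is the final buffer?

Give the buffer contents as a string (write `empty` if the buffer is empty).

After op 1 (type): buf='qux' undo_depth=1 redo_depth=0
After op 2 (type): buf='quxdog' undo_depth=2 redo_depth=0
After op 3 (delete): buf='qux' undo_depth=3 redo_depth=0
After op 4 (type): buf='quxok' undo_depth=4 redo_depth=0
After op 5 (undo): buf='qux' undo_depth=3 redo_depth=1
After op 6 (type): buf='quxdog' undo_depth=4 redo_depth=0
After op 7 (type): buf='quxdoghi' undo_depth=5 redo_depth=0
After op 8 (delete): buf='quxdog' undo_depth=6 redo_depth=0
After op 9 (type): buf='quxdogone' undo_depth=7 redo_depth=0

Answer: quxdogone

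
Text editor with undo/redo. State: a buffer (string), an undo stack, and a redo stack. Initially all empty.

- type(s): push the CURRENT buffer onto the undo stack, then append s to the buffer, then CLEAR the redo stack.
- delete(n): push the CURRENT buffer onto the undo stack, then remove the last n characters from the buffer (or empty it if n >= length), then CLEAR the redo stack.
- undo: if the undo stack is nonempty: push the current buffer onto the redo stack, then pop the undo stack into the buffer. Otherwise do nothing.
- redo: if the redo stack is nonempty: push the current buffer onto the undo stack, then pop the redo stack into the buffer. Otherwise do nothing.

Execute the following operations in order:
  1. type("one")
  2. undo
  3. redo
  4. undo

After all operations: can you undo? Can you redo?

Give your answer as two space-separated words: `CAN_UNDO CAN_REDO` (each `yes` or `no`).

Answer: no yes

Derivation:
After op 1 (type): buf='one' undo_depth=1 redo_depth=0
After op 2 (undo): buf='(empty)' undo_depth=0 redo_depth=1
After op 3 (redo): buf='one' undo_depth=1 redo_depth=0
After op 4 (undo): buf='(empty)' undo_depth=0 redo_depth=1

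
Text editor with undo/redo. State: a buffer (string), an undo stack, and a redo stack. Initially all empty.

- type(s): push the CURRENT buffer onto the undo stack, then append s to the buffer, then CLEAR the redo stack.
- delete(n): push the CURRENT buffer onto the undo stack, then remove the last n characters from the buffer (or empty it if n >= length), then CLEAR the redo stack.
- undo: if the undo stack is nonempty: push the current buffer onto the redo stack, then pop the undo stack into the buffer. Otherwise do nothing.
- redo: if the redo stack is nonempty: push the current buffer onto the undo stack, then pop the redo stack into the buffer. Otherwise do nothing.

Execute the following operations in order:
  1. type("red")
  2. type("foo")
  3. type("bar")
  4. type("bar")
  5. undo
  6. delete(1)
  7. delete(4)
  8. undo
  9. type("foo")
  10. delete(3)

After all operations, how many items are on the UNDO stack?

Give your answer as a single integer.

Answer: 6

Derivation:
After op 1 (type): buf='red' undo_depth=1 redo_depth=0
After op 2 (type): buf='redfoo' undo_depth=2 redo_depth=0
After op 3 (type): buf='redfoobar' undo_depth=3 redo_depth=0
After op 4 (type): buf='redfoobarbar' undo_depth=4 redo_depth=0
After op 5 (undo): buf='redfoobar' undo_depth=3 redo_depth=1
After op 6 (delete): buf='redfooba' undo_depth=4 redo_depth=0
After op 7 (delete): buf='redf' undo_depth=5 redo_depth=0
After op 8 (undo): buf='redfooba' undo_depth=4 redo_depth=1
After op 9 (type): buf='redfoobafoo' undo_depth=5 redo_depth=0
After op 10 (delete): buf='redfooba' undo_depth=6 redo_depth=0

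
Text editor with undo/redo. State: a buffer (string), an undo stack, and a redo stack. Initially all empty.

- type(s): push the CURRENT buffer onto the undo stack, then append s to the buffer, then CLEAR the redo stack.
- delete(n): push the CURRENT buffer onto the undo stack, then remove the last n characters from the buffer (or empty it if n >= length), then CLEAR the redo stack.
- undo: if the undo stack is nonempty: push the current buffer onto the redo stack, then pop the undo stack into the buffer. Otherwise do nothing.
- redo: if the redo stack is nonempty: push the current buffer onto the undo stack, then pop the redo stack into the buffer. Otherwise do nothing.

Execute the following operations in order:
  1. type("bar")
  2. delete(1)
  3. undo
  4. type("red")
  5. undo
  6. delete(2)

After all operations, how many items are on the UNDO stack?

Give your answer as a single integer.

After op 1 (type): buf='bar' undo_depth=1 redo_depth=0
After op 2 (delete): buf='ba' undo_depth=2 redo_depth=0
After op 3 (undo): buf='bar' undo_depth=1 redo_depth=1
After op 4 (type): buf='barred' undo_depth=2 redo_depth=0
After op 5 (undo): buf='bar' undo_depth=1 redo_depth=1
After op 6 (delete): buf='b' undo_depth=2 redo_depth=0

Answer: 2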